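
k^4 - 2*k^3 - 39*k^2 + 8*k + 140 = (k - 7)*(k - 2)*(k + 2)*(k + 5)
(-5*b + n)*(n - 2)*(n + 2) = -5*b*n^2 + 20*b + n^3 - 4*n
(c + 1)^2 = c^2 + 2*c + 1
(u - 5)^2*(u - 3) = u^3 - 13*u^2 + 55*u - 75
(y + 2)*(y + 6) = y^2 + 8*y + 12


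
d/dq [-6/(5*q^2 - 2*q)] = 12*(5*q - 1)/(q^2*(5*q - 2)^2)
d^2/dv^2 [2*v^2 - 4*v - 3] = 4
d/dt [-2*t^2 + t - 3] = 1 - 4*t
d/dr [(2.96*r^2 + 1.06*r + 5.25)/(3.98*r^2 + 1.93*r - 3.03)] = (1.494*r^2 - 59.7276*r - 13.3443)/(15.8404*r^4 + 15.3628*r^3 - 20.3939*r^2 - 11.6958*r + 9.1809)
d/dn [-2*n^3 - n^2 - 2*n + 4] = -6*n^2 - 2*n - 2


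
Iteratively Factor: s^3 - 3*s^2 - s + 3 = (s - 1)*(s^2 - 2*s - 3) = (s - 1)*(s + 1)*(s - 3)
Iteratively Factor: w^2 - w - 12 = (w - 4)*(w + 3)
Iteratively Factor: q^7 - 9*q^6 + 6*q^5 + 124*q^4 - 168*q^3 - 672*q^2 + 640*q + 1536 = (q - 4)*(q^6 - 5*q^5 - 14*q^4 + 68*q^3 + 104*q^2 - 256*q - 384) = (q - 4)*(q - 3)*(q^5 - 2*q^4 - 20*q^3 + 8*q^2 + 128*q + 128) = (q - 4)^2*(q - 3)*(q^4 + 2*q^3 - 12*q^2 - 40*q - 32) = (q - 4)^2*(q - 3)*(q + 2)*(q^3 - 12*q - 16) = (q - 4)^2*(q - 3)*(q + 2)^2*(q^2 - 2*q - 8) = (q - 4)^3*(q - 3)*(q + 2)^2*(q + 2)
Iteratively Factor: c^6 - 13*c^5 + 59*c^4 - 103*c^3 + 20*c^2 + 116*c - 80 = (c - 4)*(c^5 - 9*c^4 + 23*c^3 - 11*c^2 - 24*c + 20) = (c - 4)*(c - 1)*(c^4 - 8*c^3 + 15*c^2 + 4*c - 20) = (c - 4)*(c - 2)*(c - 1)*(c^3 - 6*c^2 + 3*c + 10) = (c - 4)*(c - 2)^2*(c - 1)*(c^2 - 4*c - 5) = (c - 5)*(c - 4)*(c - 2)^2*(c - 1)*(c + 1)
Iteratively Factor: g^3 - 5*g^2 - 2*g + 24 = (g - 3)*(g^2 - 2*g - 8) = (g - 3)*(g + 2)*(g - 4)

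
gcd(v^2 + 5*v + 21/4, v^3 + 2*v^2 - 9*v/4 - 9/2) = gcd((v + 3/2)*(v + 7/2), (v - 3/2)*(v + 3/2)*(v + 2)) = v + 3/2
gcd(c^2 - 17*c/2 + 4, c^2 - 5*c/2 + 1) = c - 1/2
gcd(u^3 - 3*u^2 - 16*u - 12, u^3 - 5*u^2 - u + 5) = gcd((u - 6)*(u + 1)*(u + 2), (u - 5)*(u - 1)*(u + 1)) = u + 1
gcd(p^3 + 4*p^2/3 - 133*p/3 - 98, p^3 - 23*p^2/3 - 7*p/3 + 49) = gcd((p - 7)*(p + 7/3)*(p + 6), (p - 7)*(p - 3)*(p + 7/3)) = p^2 - 14*p/3 - 49/3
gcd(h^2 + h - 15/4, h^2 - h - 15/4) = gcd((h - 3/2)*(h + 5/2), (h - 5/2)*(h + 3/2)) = 1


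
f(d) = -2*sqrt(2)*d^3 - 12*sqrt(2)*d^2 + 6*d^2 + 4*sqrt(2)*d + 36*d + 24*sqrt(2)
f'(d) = -6*sqrt(2)*d^2 - 24*sqrt(2)*d + 12*d + 4*sqrt(2) + 36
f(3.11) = -27.69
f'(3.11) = -108.65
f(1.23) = 63.32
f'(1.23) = 1.83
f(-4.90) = -100.82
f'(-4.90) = -54.56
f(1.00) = 61.80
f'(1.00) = 11.23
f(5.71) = -612.45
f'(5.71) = -360.28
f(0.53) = 52.52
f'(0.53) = 27.64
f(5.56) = -559.74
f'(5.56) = -342.65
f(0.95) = 61.19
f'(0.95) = 13.15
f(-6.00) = 0.00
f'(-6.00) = -132.17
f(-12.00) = 2841.82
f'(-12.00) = -916.93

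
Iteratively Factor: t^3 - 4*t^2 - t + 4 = (t - 4)*(t^2 - 1) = (t - 4)*(t + 1)*(t - 1)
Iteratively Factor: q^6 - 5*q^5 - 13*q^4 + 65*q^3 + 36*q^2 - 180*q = (q - 3)*(q^5 - 2*q^4 - 19*q^3 + 8*q^2 + 60*q) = (q - 3)*(q - 2)*(q^4 - 19*q^2 - 30*q) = (q - 3)*(q - 2)*(q + 3)*(q^3 - 3*q^2 - 10*q) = (q - 5)*(q - 3)*(q - 2)*(q + 3)*(q^2 + 2*q) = q*(q - 5)*(q - 3)*(q - 2)*(q + 3)*(q + 2)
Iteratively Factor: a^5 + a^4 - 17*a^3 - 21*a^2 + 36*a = (a + 3)*(a^4 - 2*a^3 - 11*a^2 + 12*a) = (a - 1)*(a + 3)*(a^3 - a^2 - 12*a) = (a - 1)*(a + 3)^2*(a^2 - 4*a) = (a - 4)*(a - 1)*(a + 3)^2*(a)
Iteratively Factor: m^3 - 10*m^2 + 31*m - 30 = (m - 3)*(m^2 - 7*m + 10) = (m - 5)*(m - 3)*(m - 2)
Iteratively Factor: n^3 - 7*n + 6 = (n - 2)*(n^2 + 2*n - 3) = (n - 2)*(n + 3)*(n - 1)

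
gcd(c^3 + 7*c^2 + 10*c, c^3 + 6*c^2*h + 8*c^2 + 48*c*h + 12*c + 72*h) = c + 2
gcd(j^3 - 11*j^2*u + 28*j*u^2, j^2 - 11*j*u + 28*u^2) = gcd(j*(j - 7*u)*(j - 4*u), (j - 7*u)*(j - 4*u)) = j^2 - 11*j*u + 28*u^2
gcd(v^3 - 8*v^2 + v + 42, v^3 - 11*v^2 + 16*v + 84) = v^2 - 5*v - 14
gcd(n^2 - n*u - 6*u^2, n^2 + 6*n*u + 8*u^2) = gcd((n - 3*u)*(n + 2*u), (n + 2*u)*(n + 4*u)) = n + 2*u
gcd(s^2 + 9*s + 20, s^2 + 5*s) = s + 5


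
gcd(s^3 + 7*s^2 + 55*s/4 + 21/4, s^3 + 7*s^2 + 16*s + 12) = s + 3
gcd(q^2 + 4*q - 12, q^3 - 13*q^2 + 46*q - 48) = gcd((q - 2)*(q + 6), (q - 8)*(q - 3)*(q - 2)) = q - 2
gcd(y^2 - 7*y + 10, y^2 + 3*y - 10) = y - 2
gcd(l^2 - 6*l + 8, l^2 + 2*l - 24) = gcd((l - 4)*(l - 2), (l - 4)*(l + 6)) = l - 4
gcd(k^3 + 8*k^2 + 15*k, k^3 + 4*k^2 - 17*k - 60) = k^2 + 8*k + 15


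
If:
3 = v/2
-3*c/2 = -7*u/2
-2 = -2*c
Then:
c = 1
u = 3/7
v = 6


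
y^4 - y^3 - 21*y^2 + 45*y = y*(y - 3)^2*(y + 5)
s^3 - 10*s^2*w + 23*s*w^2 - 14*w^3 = (s - 7*w)*(s - 2*w)*(s - w)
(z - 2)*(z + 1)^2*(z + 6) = z^4 + 6*z^3 - 3*z^2 - 20*z - 12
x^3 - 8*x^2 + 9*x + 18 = (x - 6)*(x - 3)*(x + 1)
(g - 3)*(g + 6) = g^2 + 3*g - 18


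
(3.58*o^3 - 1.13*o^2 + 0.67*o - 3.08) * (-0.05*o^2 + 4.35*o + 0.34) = -0.179*o^5 + 15.6295*o^4 - 3.7318*o^3 + 2.6843*o^2 - 13.1702*o - 1.0472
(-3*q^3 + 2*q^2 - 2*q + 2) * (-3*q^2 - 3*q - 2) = 9*q^5 + 3*q^4 + 6*q^3 - 4*q^2 - 2*q - 4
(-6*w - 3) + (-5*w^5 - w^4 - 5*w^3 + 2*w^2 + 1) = -5*w^5 - w^4 - 5*w^3 + 2*w^2 - 6*w - 2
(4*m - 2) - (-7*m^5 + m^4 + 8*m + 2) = 7*m^5 - m^4 - 4*m - 4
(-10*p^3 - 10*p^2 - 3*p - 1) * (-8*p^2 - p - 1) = 80*p^5 + 90*p^4 + 44*p^3 + 21*p^2 + 4*p + 1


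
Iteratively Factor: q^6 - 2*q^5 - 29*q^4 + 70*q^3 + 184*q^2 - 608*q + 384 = (q - 2)*(q^5 - 29*q^3 + 12*q^2 + 208*q - 192) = (q - 4)*(q - 2)*(q^4 + 4*q^3 - 13*q^2 - 40*q + 48) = (q - 4)*(q - 3)*(q - 2)*(q^3 + 7*q^2 + 8*q - 16) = (q - 4)*(q - 3)*(q - 2)*(q + 4)*(q^2 + 3*q - 4) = (q - 4)*(q - 3)*(q - 2)*(q + 4)^2*(q - 1)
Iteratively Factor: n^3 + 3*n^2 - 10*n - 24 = (n + 4)*(n^2 - n - 6) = (n + 2)*(n + 4)*(n - 3)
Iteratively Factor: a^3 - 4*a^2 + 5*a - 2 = (a - 2)*(a^2 - 2*a + 1) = (a - 2)*(a - 1)*(a - 1)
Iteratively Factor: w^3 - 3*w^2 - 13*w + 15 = (w - 5)*(w^2 + 2*w - 3) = (w - 5)*(w - 1)*(w + 3)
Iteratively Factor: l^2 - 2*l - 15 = (l + 3)*(l - 5)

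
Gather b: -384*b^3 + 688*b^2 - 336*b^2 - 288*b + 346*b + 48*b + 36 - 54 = -384*b^3 + 352*b^2 + 106*b - 18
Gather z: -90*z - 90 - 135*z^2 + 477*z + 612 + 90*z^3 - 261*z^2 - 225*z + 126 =90*z^3 - 396*z^2 + 162*z + 648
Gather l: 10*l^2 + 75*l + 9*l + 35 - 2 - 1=10*l^2 + 84*l + 32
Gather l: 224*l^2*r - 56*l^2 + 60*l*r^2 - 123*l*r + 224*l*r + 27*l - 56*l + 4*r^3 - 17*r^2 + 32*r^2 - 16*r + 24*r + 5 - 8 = l^2*(224*r - 56) + l*(60*r^2 + 101*r - 29) + 4*r^3 + 15*r^2 + 8*r - 3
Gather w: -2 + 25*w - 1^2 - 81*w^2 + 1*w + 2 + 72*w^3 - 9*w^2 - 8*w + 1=72*w^3 - 90*w^2 + 18*w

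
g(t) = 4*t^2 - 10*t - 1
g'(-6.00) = -58.00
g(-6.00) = 203.00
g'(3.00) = 14.00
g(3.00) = 5.00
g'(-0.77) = -16.16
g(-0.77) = 9.07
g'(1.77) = 4.16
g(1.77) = -6.17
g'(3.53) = 18.24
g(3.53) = 13.54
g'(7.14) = 47.12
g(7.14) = 131.52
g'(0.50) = -6.00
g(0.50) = -5.00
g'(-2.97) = -33.76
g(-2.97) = 63.98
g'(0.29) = -7.68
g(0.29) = -3.56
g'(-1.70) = -23.60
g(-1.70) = 27.56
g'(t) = 8*t - 10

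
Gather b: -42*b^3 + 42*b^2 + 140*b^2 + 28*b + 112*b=-42*b^3 + 182*b^2 + 140*b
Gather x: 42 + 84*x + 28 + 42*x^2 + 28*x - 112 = 42*x^2 + 112*x - 42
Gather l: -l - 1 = -l - 1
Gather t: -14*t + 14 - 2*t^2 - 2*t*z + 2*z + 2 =-2*t^2 + t*(-2*z - 14) + 2*z + 16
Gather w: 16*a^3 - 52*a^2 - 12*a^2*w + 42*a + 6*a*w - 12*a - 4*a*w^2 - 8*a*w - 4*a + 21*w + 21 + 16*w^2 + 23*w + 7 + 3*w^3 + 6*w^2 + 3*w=16*a^3 - 52*a^2 + 26*a + 3*w^3 + w^2*(22 - 4*a) + w*(-12*a^2 - 2*a + 47) + 28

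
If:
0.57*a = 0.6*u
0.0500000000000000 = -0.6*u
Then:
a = -0.09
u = -0.08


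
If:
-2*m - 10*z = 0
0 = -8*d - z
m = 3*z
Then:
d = 0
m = 0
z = 0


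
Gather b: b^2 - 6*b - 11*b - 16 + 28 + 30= b^2 - 17*b + 42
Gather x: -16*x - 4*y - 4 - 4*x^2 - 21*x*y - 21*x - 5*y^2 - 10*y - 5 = -4*x^2 + x*(-21*y - 37) - 5*y^2 - 14*y - 9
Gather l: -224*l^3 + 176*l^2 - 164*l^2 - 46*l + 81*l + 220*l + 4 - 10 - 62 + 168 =-224*l^3 + 12*l^2 + 255*l + 100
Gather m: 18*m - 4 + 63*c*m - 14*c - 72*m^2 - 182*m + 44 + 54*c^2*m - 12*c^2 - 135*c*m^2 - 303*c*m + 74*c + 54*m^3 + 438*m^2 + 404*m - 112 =-12*c^2 + 60*c + 54*m^3 + m^2*(366 - 135*c) + m*(54*c^2 - 240*c + 240) - 72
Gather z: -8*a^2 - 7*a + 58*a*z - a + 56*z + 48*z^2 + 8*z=-8*a^2 - 8*a + 48*z^2 + z*(58*a + 64)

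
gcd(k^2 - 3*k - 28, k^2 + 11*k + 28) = k + 4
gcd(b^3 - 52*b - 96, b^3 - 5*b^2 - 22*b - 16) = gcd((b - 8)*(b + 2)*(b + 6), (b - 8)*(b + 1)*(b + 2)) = b^2 - 6*b - 16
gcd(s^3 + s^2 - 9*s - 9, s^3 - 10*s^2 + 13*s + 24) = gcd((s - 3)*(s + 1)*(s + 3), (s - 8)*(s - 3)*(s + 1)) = s^2 - 2*s - 3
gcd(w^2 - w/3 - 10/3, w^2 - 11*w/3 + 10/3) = w - 2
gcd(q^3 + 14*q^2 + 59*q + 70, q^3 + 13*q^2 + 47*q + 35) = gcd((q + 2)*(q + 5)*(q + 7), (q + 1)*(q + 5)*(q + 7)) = q^2 + 12*q + 35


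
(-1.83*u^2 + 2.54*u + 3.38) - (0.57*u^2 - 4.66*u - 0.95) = -2.4*u^2 + 7.2*u + 4.33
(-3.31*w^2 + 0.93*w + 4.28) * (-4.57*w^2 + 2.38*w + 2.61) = 15.1267*w^4 - 12.1279*w^3 - 25.9853*w^2 + 12.6137*w + 11.1708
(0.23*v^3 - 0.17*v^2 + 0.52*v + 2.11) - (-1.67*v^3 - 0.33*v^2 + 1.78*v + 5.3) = 1.9*v^3 + 0.16*v^2 - 1.26*v - 3.19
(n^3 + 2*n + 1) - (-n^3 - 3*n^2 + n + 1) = 2*n^3 + 3*n^2 + n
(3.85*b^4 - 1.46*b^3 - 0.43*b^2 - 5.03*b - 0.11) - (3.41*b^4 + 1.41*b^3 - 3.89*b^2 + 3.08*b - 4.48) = 0.44*b^4 - 2.87*b^3 + 3.46*b^2 - 8.11*b + 4.37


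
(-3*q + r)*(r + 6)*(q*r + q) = -3*q^2*r^2 - 21*q^2*r - 18*q^2 + q*r^3 + 7*q*r^2 + 6*q*r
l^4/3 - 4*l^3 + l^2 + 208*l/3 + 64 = (l/3 + 1)*(l - 8)^2*(l + 1)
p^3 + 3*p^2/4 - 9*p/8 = p*(p - 3/4)*(p + 3/2)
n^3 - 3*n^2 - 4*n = n*(n - 4)*(n + 1)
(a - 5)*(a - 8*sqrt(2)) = a^2 - 8*sqrt(2)*a - 5*a + 40*sqrt(2)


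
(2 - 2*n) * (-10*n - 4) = 20*n^2 - 12*n - 8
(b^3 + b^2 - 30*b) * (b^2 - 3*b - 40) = b^5 - 2*b^4 - 73*b^3 + 50*b^2 + 1200*b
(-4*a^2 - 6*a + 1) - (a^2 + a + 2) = -5*a^2 - 7*a - 1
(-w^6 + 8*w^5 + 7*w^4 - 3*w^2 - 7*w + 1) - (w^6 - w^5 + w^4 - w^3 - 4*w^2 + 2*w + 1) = -2*w^6 + 9*w^5 + 6*w^4 + w^3 + w^2 - 9*w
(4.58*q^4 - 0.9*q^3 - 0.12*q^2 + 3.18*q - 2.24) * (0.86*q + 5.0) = 3.9388*q^5 + 22.126*q^4 - 4.6032*q^3 + 2.1348*q^2 + 13.9736*q - 11.2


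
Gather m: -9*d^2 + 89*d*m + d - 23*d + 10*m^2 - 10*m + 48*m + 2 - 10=-9*d^2 - 22*d + 10*m^2 + m*(89*d + 38) - 8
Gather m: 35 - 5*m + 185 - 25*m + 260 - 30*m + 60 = 540 - 60*m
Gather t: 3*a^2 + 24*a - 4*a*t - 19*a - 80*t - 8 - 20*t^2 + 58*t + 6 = 3*a^2 + 5*a - 20*t^2 + t*(-4*a - 22) - 2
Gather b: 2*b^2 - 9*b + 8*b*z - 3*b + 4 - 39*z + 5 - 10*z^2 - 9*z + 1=2*b^2 + b*(8*z - 12) - 10*z^2 - 48*z + 10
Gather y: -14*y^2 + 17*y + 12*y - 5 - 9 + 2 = -14*y^2 + 29*y - 12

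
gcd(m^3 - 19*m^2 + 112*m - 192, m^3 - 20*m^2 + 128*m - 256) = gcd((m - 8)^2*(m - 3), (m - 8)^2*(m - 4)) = m^2 - 16*m + 64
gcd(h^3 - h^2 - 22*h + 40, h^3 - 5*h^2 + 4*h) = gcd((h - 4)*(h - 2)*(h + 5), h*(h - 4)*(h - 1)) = h - 4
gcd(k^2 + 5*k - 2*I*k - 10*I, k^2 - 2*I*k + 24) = 1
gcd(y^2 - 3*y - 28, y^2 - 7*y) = y - 7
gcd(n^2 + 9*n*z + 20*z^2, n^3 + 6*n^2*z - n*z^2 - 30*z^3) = n + 5*z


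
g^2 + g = g*(g + 1)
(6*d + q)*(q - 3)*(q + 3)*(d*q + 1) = 6*d^2*q^3 - 54*d^2*q + d*q^4 - 3*d*q^2 - 54*d + q^3 - 9*q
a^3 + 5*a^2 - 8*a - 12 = (a - 2)*(a + 1)*(a + 6)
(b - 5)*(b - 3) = b^2 - 8*b + 15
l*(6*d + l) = 6*d*l + l^2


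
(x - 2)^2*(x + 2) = x^3 - 2*x^2 - 4*x + 8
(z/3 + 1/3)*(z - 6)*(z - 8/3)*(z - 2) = z^4/3 - 29*z^3/9 + 68*z^2/9 + 4*z/9 - 32/3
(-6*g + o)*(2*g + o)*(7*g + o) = -84*g^3 - 40*g^2*o + 3*g*o^2 + o^3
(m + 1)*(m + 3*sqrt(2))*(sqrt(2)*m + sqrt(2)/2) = sqrt(2)*m^3 + 3*sqrt(2)*m^2/2 + 6*m^2 + sqrt(2)*m/2 + 9*m + 3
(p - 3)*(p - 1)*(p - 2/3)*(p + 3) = p^4 - 5*p^3/3 - 25*p^2/3 + 15*p - 6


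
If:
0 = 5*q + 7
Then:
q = -7/5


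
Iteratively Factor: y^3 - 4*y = (y + 2)*(y^2 - 2*y) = (y - 2)*(y + 2)*(y)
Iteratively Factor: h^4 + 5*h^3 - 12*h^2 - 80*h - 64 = (h - 4)*(h^3 + 9*h^2 + 24*h + 16) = (h - 4)*(h + 1)*(h^2 + 8*h + 16) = (h - 4)*(h + 1)*(h + 4)*(h + 4)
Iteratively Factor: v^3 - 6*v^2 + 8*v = (v)*(v^2 - 6*v + 8) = v*(v - 4)*(v - 2)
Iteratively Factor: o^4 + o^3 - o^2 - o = (o + 1)*(o^3 - o) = (o + 1)^2*(o^2 - o) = o*(o + 1)^2*(o - 1)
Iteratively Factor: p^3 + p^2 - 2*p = (p)*(p^2 + p - 2) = p*(p + 2)*(p - 1)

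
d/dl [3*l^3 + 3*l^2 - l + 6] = 9*l^2 + 6*l - 1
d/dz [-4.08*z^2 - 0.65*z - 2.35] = -8.16*z - 0.65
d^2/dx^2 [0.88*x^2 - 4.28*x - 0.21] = 1.76000000000000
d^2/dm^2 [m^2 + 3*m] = 2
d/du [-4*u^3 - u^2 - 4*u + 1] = -12*u^2 - 2*u - 4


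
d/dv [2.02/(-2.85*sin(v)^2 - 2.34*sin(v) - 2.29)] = (11.514*sin(v) + 4.7268)*cos(v)/(2.85*sin(v)^2 + 2.34*sin(v) + 2.29)^2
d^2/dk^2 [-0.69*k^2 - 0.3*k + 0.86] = -1.38000000000000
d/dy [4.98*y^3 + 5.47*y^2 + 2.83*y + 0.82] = 14.94*y^2 + 10.94*y + 2.83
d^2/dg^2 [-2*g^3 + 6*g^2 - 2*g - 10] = 12 - 12*g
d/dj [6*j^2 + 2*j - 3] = 12*j + 2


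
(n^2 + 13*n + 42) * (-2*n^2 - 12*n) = -2*n^4 - 38*n^3 - 240*n^2 - 504*n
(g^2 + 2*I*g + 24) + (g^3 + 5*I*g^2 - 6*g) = g^3 + g^2 + 5*I*g^2 - 6*g + 2*I*g + 24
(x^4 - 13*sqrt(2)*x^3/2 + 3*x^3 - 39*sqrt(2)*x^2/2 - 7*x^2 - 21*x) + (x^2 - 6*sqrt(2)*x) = x^4 - 13*sqrt(2)*x^3/2 + 3*x^3 - 39*sqrt(2)*x^2/2 - 6*x^2 - 21*x - 6*sqrt(2)*x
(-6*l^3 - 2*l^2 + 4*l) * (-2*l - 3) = 12*l^4 + 22*l^3 - 2*l^2 - 12*l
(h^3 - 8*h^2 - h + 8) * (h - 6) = h^4 - 14*h^3 + 47*h^2 + 14*h - 48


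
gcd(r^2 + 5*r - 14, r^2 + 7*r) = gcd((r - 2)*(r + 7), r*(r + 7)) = r + 7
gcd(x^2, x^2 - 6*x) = x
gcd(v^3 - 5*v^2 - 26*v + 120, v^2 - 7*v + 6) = v - 6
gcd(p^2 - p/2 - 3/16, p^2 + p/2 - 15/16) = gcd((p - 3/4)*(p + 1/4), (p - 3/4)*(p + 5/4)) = p - 3/4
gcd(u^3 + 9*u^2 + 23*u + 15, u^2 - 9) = u + 3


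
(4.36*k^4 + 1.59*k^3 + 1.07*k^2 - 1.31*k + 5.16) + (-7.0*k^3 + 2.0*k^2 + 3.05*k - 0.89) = 4.36*k^4 - 5.41*k^3 + 3.07*k^2 + 1.74*k + 4.27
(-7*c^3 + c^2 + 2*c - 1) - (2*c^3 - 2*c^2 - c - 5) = -9*c^3 + 3*c^2 + 3*c + 4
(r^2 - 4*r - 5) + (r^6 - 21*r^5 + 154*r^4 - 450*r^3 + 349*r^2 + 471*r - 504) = r^6 - 21*r^5 + 154*r^4 - 450*r^3 + 350*r^2 + 467*r - 509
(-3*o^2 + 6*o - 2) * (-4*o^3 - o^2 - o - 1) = 12*o^5 - 21*o^4 + 5*o^3 - o^2 - 4*o + 2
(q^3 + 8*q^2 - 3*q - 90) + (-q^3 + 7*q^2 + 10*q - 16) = 15*q^2 + 7*q - 106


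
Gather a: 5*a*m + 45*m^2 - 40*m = 5*a*m + 45*m^2 - 40*m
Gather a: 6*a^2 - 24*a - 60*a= 6*a^2 - 84*a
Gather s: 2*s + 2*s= 4*s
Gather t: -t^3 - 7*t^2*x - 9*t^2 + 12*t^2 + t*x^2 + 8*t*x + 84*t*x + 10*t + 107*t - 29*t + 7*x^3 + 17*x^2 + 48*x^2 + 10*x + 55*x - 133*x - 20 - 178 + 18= -t^3 + t^2*(3 - 7*x) + t*(x^2 + 92*x + 88) + 7*x^3 + 65*x^2 - 68*x - 180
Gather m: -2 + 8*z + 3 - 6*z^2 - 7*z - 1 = -6*z^2 + z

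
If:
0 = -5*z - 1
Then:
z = -1/5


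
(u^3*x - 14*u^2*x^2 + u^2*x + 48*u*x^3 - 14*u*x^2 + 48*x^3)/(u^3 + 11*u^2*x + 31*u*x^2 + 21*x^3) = x*(u^3 - 14*u^2*x + u^2 + 48*u*x^2 - 14*u*x + 48*x^2)/(u^3 + 11*u^2*x + 31*u*x^2 + 21*x^3)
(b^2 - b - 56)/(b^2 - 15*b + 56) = (b + 7)/(b - 7)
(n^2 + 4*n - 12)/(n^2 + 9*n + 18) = (n - 2)/(n + 3)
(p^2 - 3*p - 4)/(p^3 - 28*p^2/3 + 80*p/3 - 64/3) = 3*(p + 1)/(3*p^2 - 16*p + 16)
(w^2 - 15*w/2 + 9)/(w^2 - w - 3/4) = 2*(w - 6)/(2*w + 1)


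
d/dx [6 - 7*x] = -7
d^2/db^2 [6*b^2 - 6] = 12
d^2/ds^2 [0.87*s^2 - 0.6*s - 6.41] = 1.74000000000000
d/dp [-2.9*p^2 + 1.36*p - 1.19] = 1.36 - 5.8*p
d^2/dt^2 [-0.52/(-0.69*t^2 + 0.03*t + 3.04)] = (0.495144*t^2 - 0.021528*t - 0.52*(1.38*t - 0.03)*(2.76*t - 0.06) - 2.181504)/(-0.69*t^2 + 0.03*t + 3.04)^3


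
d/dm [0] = 0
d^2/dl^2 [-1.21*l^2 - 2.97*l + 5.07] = -2.42000000000000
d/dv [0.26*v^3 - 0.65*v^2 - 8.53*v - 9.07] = 0.78*v^2 - 1.3*v - 8.53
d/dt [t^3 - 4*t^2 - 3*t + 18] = 3*t^2 - 8*t - 3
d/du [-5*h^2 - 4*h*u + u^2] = -4*h + 2*u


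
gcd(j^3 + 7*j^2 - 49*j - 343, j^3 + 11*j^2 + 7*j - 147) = j^2 + 14*j + 49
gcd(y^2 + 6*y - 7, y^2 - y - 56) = y + 7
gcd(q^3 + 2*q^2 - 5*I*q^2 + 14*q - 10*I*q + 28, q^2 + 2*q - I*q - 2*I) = q + 2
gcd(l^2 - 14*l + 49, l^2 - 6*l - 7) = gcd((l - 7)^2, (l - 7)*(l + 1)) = l - 7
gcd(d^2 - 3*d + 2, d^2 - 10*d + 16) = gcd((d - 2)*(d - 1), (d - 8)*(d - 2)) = d - 2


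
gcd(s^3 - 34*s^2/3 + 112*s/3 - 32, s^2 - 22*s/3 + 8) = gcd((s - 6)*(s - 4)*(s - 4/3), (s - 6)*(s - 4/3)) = s^2 - 22*s/3 + 8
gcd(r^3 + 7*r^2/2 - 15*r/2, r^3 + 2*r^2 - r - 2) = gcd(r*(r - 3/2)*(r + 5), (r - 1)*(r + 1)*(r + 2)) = 1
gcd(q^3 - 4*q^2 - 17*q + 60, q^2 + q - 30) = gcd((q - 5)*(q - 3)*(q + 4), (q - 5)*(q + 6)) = q - 5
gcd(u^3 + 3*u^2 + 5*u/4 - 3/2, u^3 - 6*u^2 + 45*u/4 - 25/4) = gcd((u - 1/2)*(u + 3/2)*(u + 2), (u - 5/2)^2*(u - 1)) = 1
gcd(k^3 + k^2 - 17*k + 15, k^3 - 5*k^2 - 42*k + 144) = k - 3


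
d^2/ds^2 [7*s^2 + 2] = 14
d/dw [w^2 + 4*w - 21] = 2*w + 4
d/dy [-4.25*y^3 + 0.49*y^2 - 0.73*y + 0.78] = -12.75*y^2 + 0.98*y - 0.73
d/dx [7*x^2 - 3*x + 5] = 14*x - 3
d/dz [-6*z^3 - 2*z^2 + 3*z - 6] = -18*z^2 - 4*z + 3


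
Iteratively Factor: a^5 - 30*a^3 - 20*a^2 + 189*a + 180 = (a - 5)*(a^4 + 5*a^3 - 5*a^2 - 45*a - 36) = (a - 5)*(a - 3)*(a^3 + 8*a^2 + 19*a + 12) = (a - 5)*(a - 3)*(a + 3)*(a^2 + 5*a + 4) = (a - 5)*(a - 3)*(a + 3)*(a + 4)*(a + 1)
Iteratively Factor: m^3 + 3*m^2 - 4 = (m - 1)*(m^2 + 4*m + 4) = (m - 1)*(m + 2)*(m + 2)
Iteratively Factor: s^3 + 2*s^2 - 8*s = (s - 2)*(s^2 + 4*s) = (s - 2)*(s + 4)*(s)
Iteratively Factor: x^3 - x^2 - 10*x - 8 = (x + 1)*(x^2 - 2*x - 8) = (x + 1)*(x + 2)*(x - 4)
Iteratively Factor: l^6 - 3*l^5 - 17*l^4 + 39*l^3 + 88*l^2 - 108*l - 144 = (l - 2)*(l^5 - l^4 - 19*l^3 + l^2 + 90*l + 72) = (l - 3)*(l - 2)*(l^4 + 2*l^3 - 13*l^2 - 38*l - 24) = (l - 3)*(l - 2)*(l + 1)*(l^3 + l^2 - 14*l - 24) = (l - 4)*(l - 3)*(l - 2)*(l + 1)*(l^2 + 5*l + 6) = (l - 4)*(l - 3)*(l - 2)*(l + 1)*(l + 3)*(l + 2)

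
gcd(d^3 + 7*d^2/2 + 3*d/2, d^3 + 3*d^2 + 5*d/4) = d^2 + d/2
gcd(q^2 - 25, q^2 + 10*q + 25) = q + 5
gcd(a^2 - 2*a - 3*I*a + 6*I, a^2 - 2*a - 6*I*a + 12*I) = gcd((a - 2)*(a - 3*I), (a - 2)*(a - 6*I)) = a - 2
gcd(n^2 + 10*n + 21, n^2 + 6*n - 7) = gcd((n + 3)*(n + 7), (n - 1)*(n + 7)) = n + 7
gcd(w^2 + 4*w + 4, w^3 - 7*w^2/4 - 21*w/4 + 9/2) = w + 2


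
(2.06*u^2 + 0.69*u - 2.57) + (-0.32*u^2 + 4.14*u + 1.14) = 1.74*u^2 + 4.83*u - 1.43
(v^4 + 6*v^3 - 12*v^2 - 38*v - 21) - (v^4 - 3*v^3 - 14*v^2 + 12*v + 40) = 9*v^3 + 2*v^2 - 50*v - 61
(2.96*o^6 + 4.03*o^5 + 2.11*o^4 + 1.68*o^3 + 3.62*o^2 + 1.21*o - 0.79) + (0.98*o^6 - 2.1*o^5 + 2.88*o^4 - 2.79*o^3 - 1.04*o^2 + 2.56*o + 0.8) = 3.94*o^6 + 1.93*o^5 + 4.99*o^4 - 1.11*o^3 + 2.58*o^2 + 3.77*o + 0.01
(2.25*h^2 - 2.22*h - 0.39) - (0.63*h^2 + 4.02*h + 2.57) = 1.62*h^2 - 6.24*h - 2.96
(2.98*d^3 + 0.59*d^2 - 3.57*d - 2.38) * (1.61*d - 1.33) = 4.7978*d^4 - 3.0135*d^3 - 6.5324*d^2 + 0.9163*d + 3.1654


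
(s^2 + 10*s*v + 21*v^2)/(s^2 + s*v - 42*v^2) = (s + 3*v)/(s - 6*v)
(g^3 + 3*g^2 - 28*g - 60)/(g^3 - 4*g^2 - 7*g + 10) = (g + 6)/(g - 1)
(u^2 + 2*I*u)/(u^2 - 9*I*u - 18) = u*(u + 2*I)/(u^2 - 9*I*u - 18)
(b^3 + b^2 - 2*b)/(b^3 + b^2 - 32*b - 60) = b*(b - 1)/(b^2 - b - 30)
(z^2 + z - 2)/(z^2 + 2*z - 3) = (z + 2)/(z + 3)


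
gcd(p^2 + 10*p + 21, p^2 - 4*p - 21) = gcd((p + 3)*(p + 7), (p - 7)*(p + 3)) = p + 3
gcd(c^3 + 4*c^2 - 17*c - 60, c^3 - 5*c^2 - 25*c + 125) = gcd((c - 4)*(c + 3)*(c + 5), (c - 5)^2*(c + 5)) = c + 5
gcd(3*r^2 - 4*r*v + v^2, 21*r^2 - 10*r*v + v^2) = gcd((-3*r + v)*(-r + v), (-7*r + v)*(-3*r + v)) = 3*r - v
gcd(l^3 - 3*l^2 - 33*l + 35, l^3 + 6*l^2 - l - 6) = l - 1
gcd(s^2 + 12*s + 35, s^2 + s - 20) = s + 5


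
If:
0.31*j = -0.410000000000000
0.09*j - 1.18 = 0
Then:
No Solution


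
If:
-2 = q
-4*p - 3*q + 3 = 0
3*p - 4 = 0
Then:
No Solution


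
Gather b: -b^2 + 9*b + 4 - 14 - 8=-b^2 + 9*b - 18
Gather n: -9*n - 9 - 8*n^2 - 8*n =-8*n^2 - 17*n - 9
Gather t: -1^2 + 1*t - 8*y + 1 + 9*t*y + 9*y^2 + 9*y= t*(9*y + 1) + 9*y^2 + y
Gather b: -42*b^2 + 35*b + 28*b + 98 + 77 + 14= -42*b^2 + 63*b + 189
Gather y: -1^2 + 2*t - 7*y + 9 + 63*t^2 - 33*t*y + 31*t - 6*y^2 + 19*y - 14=63*t^2 + 33*t - 6*y^2 + y*(12 - 33*t) - 6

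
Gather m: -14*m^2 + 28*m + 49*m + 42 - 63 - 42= -14*m^2 + 77*m - 63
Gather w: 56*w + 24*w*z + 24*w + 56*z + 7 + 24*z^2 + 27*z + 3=w*(24*z + 80) + 24*z^2 + 83*z + 10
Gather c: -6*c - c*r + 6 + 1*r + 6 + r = c*(-r - 6) + 2*r + 12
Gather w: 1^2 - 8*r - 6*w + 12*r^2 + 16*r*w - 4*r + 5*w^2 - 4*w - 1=12*r^2 - 12*r + 5*w^2 + w*(16*r - 10)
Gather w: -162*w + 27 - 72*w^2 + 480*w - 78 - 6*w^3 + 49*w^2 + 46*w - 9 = -6*w^3 - 23*w^2 + 364*w - 60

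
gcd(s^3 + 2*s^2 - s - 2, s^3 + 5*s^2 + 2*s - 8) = s^2 + s - 2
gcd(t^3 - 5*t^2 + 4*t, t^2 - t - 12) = t - 4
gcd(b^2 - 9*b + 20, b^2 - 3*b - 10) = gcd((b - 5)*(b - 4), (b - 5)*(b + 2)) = b - 5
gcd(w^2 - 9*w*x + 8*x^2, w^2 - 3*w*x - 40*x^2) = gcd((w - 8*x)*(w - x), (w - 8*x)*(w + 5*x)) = -w + 8*x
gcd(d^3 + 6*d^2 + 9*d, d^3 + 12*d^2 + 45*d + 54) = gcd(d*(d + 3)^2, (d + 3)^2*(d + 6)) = d^2 + 6*d + 9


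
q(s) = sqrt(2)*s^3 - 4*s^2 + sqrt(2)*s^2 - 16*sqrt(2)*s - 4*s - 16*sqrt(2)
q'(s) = 3*sqrt(2)*s^2 - 8*s + 2*sqrt(2)*s - 16*sqrt(2) - 4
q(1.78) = -70.24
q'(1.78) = -22.39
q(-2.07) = 8.87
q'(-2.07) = 2.26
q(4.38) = -70.03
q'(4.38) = 32.11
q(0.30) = -30.81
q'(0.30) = -27.80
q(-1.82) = 8.74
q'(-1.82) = -3.16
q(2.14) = -77.59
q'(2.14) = -18.26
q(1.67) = -67.72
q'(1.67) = -23.43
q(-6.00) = -261.42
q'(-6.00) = 157.14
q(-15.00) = -4977.99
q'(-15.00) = 1005.54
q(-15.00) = -4977.99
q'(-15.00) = 1005.54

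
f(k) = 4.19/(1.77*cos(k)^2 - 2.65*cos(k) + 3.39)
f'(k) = 4.19*(3.54*sin(k)*cos(k) - 2.65*sin(k))/(1.77*cos(k)^2 - 2.65*cos(k) + 3.39)^2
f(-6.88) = 1.74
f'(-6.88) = -0.11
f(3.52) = 0.57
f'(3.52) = 0.17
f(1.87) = 0.97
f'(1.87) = -0.79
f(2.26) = 0.72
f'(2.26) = -0.47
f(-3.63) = 0.59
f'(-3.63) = -0.22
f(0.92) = 1.72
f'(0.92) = -0.28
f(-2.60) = 0.60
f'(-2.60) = 0.25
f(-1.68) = 1.13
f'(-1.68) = 0.92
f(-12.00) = 1.74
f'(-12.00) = 0.13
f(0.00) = 1.67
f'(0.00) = 0.00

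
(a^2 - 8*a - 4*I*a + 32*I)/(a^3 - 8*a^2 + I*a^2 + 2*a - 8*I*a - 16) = (a - 4*I)/(a^2 + I*a + 2)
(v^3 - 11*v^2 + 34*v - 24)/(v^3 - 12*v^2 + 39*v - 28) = (v - 6)/(v - 7)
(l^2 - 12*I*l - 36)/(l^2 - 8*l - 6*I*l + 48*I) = (l - 6*I)/(l - 8)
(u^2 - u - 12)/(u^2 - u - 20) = (-u^2 + u + 12)/(-u^2 + u + 20)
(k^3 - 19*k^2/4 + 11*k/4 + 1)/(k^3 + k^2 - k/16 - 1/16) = 4*(k^2 - 5*k + 4)/(4*k^2 + 3*k - 1)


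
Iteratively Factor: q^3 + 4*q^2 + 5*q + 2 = (q + 1)*(q^2 + 3*q + 2) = (q + 1)^2*(q + 2)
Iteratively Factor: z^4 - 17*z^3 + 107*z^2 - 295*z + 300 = (z - 3)*(z^3 - 14*z^2 + 65*z - 100) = (z - 4)*(z - 3)*(z^2 - 10*z + 25) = (z - 5)*(z - 4)*(z - 3)*(z - 5)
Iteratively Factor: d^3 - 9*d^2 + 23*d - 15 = (d - 3)*(d^2 - 6*d + 5) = (d - 5)*(d - 3)*(d - 1)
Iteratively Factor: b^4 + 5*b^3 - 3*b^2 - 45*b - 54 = (b + 3)*(b^3 + 2*b^2 - 9*b - 18) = (b + 2)*(b + 3)*(b^2 - 9) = (b - 3)*(b + 2)*(b + 3)*(b + 3)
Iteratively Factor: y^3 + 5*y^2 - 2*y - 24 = (y + 3)*(y^2 + 2*y - 8) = (y - 2)*(y + 3)*(y + 4)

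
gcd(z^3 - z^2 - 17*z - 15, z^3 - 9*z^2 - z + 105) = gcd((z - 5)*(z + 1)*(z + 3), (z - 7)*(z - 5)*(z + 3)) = z^2 - 2*z - 15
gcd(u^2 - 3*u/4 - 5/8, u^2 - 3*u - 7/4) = u + 1/2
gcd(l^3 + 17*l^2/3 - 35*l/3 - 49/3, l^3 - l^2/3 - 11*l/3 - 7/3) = l^2 - 4*l/3 - 7/3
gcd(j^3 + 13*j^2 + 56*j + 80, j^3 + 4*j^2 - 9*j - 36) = j + 4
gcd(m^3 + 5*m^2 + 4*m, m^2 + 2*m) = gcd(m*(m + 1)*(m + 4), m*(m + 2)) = m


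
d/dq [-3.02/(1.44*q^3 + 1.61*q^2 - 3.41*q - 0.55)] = (13.0464*q^2 + 9.7244*q - 10.2982)/(1.44*q^3 + 1.61*q^2 - 3.41*q - 0.55)^2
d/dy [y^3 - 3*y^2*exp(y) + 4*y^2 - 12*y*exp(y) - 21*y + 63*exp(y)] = -3*y^2*exp(y) + 3*y^2 - 18*y*exp(y) + 8*y + 51*exp(y) - 21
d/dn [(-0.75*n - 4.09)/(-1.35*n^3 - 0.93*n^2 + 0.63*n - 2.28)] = (-2.025*n^3 - 17.262*n^2 - 7.6074*n + 4.2867)/(1.8225*n^6 + 2.511*n^5 - 0.8361*n^4 + 4.9842*n^3 + 4.6377*n^2 - 2.8728*n + 5.1984)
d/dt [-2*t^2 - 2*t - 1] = -4*t - 2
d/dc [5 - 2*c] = -2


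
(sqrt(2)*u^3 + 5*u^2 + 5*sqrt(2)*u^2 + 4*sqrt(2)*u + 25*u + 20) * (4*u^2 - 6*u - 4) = 4*sqrt(2)*u^5 + 14*sqrt(2)*u^4 + 20*u^4 - 18*sqrt(2)*u^3 + 70*u^3 - 90*u^2 - 44*sqrt(2)*u^2 - 220*u - 16*sqrt(2)*u - 80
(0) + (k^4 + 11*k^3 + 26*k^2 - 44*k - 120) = k^4 + 11*k^3 + 26*k^2 - 44*k - 120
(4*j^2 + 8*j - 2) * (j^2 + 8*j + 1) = 4*j^4 + 40*j^3 + 66*j^2 - 8*j - 2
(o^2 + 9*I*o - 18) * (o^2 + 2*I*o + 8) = o^4 + 11*I*o^3 - 28*o^2 + 36*I*o - 144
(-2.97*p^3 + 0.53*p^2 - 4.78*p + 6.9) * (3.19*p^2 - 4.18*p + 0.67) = -9.4743*p^5 + 14.1053*p^4 - 19.4535*p^3 + 42.3465*p^2 - 32.0446*p + 4.623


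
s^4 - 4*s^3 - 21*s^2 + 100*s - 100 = (s - 5)*(s - 2)^2*(s + 5)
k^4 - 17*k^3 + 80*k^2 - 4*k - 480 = (k - 8)*(k - 6)*(k - 5)*(k + 2)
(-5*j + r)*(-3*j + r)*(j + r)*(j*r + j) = 15*j^4*r + 15*j^4 + 7*j^3*r^2 + 7*j^3*r - 7*j^2*r^3 - 7*j^2*r^2 + j*r^4 + j*r^3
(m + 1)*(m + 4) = m^2 + 5*m + 4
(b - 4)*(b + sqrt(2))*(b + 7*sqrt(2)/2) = b^3 - 4*b^2 + 9*sqrt(2)*b^2/2 - 18*sqrt(2)*b + 7*b - 28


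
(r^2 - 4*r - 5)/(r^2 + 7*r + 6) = (r - 5)/(r + 6)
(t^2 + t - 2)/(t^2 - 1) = (t + 2)/(t + 1)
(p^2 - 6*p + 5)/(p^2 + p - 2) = (p - 5)/(p + 2)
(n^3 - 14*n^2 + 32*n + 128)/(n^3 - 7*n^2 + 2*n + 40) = (n^2 - 16*n + 64)/(n^2 - 9*n + 20)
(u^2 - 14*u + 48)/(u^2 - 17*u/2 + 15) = 2*(u - 8)/(2*u - 5)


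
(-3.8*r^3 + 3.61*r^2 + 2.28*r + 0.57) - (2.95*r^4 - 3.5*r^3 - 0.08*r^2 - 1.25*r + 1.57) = -2.95*r^4 - 0.3*r^3 + 3.69*r^2 + 3.53*r - 1.0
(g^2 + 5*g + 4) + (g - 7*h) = g^2 + 6*g - 7*h + 4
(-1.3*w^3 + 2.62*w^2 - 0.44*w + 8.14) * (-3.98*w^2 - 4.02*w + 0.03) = 5.174*w^5 - 5.2016*w^4 - 8.8202*w^3 - 30.5498*w^2 - 32.736*w + 0.2442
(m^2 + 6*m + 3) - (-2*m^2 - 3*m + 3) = 3*m^2 + 9*m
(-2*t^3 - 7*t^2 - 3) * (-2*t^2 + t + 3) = 4*t^5 + 12*t^4 - 13*t^3 - 15*t^2 - 3*t - 9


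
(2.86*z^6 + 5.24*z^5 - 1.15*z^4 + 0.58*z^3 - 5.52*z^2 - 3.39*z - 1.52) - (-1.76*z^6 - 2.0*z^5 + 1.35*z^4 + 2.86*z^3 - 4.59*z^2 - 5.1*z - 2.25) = 4.62*z^6 + 7.24*z^5 - 2.5*z^4 - 2.28*z^3 - 0.93*z^2 + 1.71*z + 0.73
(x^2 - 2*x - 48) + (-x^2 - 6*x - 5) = -8*x - 53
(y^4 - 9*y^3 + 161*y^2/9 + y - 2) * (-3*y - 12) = -3*y^5 + 15*y^4 + 163*y^3/3 - 653*y^2/3 - 6*y + 24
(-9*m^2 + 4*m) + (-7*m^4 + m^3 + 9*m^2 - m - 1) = -7*m^4 + m^3 + 3*m - 1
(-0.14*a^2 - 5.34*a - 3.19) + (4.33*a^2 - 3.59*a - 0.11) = 4.19*a^2 - 8.93*a - 3.3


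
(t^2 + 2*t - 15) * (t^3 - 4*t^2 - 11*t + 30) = t^5 - 2*t^4 - 34*t^3 + 68*t^2 + 225*t - 450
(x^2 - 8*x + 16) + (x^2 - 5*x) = 2*x^2 - 13*x + 16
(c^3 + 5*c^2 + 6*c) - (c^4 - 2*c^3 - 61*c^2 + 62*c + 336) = -c^4 + 3*c^3 + 66*c^2 - 56*c - 336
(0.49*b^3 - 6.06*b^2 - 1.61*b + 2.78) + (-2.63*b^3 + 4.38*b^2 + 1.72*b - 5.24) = -2.14*b^3 - 1.68*b^2 + 0.11*b - 2.46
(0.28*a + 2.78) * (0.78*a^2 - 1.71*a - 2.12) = 0.2184*a^3 + 1.6896*a^2 - 5.3474*a - 5.8936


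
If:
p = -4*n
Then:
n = -p/4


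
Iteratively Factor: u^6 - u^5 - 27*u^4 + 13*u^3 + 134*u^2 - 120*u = (u - 2)*(u^5 + u^4 - 25*u^3 - 37*u^2 + 60*u) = (u - 2)*(u + 3)*(u^4 - 2*u^3 - 19*u^2 + 20*u) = (u - 5)*(u - 2)*(u + 3)*(u^3 + 3*u^2 - 4*u) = (u - 5)*(u - 2)*(u - 1)*(u + 3)*(u^2 + 4*u) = u*(u - 5)*(u - 2)*(u - 1)*(u + 3)*(u + 4)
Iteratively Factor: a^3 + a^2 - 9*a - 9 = (a - 3)*(a^2 + 4*a + 3) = (a - 3)*(a + 1)*(a + 3)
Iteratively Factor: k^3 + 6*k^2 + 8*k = (k + 4)*(k^2 + 2*k) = k*(k + 4)*(k + 2)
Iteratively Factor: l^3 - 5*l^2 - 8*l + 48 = (l - 4)*(l^2 - l - 12) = (l - 4)*(l + 3)*(l - 4)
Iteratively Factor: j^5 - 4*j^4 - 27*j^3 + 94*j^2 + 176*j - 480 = (j - 2)*(j^4 - 2*j^3 - 31*j^2 + 32*j + 240) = (j - 2)*(j + 4)*(j^3 - 6*j^2 - 7*j + 60) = (j - 5)*(j - 2)*(j + 4)*(j^2 - j - 12) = (j - 5)*(j - 4)*(j - 2)*(j + 4)*(j + 3)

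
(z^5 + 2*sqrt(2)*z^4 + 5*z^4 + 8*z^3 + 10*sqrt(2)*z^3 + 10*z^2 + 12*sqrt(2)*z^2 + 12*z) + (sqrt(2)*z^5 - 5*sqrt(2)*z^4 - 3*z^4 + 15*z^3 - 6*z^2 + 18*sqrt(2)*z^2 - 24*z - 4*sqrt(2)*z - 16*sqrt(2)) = z^5 + sqrt(2)*z^5 - 3*sqrt(2)*z^4 + 2*z^4 + 10*sqrt(2)*z^3 + 23*z^3 + 4*z^2 + 30*sqrt(2)*z^2 - 12*z - 4*sqrt(2)*z - 16*sqrt(2)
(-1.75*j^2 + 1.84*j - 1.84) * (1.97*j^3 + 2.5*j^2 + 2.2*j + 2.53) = -3.4475*j^5 - 0.7502*j^4 - 2.8748*j^3 - 4.9795*j^2 + 0.607199999999999*j - 4.6552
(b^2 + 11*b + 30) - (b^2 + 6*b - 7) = 5*b + 37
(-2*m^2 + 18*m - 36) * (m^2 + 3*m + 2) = -2*m^4 + 12*m^3 + 14*m^2 - 72*m - 72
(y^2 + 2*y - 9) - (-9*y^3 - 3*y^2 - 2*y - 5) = 9*y^3 + 4*y^2 + 4*y - 4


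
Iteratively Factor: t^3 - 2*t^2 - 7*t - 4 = (t - 4)*(t^2 + 2*t + 1) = (t - 4)*(t + 1)*(t + 1)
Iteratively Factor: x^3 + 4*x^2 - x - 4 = (x + 4)*(x^2 - 1) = (x - 1)*(x + 4)*(x + 1)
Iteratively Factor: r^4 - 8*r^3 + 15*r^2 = (r)*(r^3 - 8*r^2 + 15*r) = r*(r - 3)*(r^2 - 5*r) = r*(r - 5)*(r - 3)*(r)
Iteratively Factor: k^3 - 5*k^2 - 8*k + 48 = (k - 4)*(k^2 - k - 12) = (k - 4)*(k + 3)*(k - 4)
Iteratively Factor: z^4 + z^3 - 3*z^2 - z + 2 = (z - 1)*(z^3 + 2*z^2 - z - 2) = (z - 1)*(z + 2)*(z^2 - 1) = (z - 1)^2*(z + 2)*(z + 1)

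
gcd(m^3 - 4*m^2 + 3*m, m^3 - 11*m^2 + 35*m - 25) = m - 1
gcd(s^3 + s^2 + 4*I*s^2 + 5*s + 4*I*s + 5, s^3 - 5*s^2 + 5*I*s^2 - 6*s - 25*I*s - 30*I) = s^2 + s*(1 + 5*I) + 5*I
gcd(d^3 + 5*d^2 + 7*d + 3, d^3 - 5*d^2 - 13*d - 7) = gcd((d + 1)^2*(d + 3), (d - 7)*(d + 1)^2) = d^2 + 2*d + 1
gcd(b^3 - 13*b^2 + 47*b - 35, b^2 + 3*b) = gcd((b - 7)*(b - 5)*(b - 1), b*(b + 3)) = 1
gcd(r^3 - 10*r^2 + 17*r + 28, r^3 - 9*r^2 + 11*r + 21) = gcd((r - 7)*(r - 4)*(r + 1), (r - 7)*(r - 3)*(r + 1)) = r^2 - 6*r - 7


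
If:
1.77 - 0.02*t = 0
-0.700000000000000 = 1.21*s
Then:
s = -0.58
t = 88.50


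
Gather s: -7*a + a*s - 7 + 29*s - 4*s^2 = -7*a - 4*s^2 + s*(a + 29) - 7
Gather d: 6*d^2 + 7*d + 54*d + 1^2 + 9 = 6*d^2 + 61*d + 10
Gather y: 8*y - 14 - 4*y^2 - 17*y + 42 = -4*y^2 - 9*y + 28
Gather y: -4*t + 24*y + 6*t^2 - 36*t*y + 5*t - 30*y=6*t^2 + t + y*(-36*t - 6)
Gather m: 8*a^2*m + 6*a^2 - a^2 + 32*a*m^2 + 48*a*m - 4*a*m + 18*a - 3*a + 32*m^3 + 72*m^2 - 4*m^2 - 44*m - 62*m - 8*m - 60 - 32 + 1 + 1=5*a^2 + 15*a + 32*m^3 + m^2*(32*a + 68) + m*(8*a^2 + 44*a - 114) - 90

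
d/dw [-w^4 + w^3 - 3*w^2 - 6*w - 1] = -4*w^3 + 3*w^2 - 6*w - 6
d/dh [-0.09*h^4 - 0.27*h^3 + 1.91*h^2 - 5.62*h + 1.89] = -0.36*h^3 - 0.81*h^2 + 3.82*h - 5.62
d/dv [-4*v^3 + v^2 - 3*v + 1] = -12*v^2 + 2*v - 3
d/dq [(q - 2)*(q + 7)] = 2*q + 5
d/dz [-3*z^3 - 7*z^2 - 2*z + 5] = -9*z^2 - 14*z - 2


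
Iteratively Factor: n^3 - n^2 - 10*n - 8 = (n + 2)*(n^2 - 3*n - 4) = (n + 1)*(n + 2)*(n - 4)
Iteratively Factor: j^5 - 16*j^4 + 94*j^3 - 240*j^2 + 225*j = (j - 5)*(j^4 - 11*j^3 + 39*j^2 - 45*j) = (j - 5)*(j - 3)*(j^3 - 8*j^2 + 15*j) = (j - 5)^2*(j - 3)*(j^2 - 3*j) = (j - 5)^2*(j - 3)^2*(j)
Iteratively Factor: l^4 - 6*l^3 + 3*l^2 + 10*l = (l)*(l^3 - 6*l^2 + 3*l + 10) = l*(l + 1)*(l^2 - 7*l + 10) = l*(l - 5)*(l + 1)*(l - 2)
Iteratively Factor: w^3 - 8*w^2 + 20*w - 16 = (w - 2)*(w^2 - 6*w + 8) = (w - 2)^2*(w - 4)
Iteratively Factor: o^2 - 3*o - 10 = (o + 2)*(o - 5)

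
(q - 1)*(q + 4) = q^2 + 3*q - 4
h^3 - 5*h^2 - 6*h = h*(h - 6)*(h + 1)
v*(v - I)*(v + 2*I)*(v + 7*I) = v^4 + 8*I*v^3 - 5*v^2 + 14*I*v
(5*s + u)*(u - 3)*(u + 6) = 5*s*u^2 + 15*s*u - 90*s + u^3 + 3*u^2 - 18*u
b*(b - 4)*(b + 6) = b^3 + 2*b^2 - 24*b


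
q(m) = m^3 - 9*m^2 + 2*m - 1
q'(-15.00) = 947.00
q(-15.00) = -5431.00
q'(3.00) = -25.00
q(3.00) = -49.00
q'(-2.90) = 79.43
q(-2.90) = -106.88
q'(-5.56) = 194.82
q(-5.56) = -462.22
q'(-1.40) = 33.08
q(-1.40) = -24.18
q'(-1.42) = 33.61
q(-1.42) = -24.85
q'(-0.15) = 4.77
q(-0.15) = -1.51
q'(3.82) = -22.98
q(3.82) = -68.95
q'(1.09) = -14.06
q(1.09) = -8.22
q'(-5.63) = 198.43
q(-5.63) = -475.99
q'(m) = 3*m^2 - 18*m + 2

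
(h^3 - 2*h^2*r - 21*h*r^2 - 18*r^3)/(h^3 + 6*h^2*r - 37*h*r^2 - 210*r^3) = (h^2 + 4*h*r + 3*r^2)/(h^2 + 12*h*r + 35*r^2)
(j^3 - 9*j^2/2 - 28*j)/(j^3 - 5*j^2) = (j^2 - 9*j/2 - 28)/(j*(j - 5))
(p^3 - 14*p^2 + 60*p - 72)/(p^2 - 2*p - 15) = (-p^3 + 14*p^2 - 60*p + 72)/(-p^2 + 2*p + 15)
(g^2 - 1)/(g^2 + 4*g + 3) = (g - 1)/(g + 3)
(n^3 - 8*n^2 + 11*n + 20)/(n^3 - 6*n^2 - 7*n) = (n^2 - 9*n + 20)/(n*(n - 7))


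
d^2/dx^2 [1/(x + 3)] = 2/(x + 3)^3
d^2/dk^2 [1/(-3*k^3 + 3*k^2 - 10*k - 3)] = 2*(3*(3*k - 1)*(3*k^3 - 3*k^2 + 10*k + 3) - (9*k^2 - 6*k + 10)^2)/(3*k^3 - 3*k^2 + 10*k + 3)^3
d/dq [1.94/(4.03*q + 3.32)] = -7.8182/(4.03*q + 3.32)^2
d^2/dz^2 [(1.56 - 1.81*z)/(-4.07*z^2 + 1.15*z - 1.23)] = ((16.8614 - 44.2002*z)*(4.07*z^2 - 1.15*z + 1.23) + (1.81*z - 1.56)*(8.14*z - 1.15)*(16.28*z - 2.3))/(4.07*z^2 - 1.15*z + 1.23)^3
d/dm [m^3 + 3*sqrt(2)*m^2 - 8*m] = 3*m^2 + 6*sqrt(2)*m - 8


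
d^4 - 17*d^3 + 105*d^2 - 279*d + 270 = (d - 6)*(d - 5)*(d - 3)^2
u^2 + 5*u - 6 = (u - 1)*(u + 6)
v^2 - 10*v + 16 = (v - 8)*(v - 2)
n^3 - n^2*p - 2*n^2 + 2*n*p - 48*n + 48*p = (n - 8)*(n + 6)*(n - p)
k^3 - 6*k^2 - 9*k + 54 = (k - 6)*(k - 3)*(k + 3)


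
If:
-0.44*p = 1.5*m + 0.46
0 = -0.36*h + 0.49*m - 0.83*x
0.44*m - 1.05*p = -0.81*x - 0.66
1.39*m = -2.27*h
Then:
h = 0.23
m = -0.37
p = 0.23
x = -0.32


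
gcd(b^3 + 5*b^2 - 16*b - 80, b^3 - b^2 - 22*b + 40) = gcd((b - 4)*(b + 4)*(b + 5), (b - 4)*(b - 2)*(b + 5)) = b^2 + b - 20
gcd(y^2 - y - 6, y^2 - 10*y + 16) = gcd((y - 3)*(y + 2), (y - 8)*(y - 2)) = 1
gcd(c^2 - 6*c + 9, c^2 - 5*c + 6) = c - 3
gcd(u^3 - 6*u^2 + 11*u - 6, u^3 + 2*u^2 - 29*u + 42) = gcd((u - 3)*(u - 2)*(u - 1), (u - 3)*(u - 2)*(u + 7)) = u^2 - 5*u + 6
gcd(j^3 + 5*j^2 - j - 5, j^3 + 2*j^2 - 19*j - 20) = j^2 + 6*j + 5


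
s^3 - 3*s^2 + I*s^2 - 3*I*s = s*(s - 3)*(s + I)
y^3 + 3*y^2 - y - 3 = (y - 1)*(y + 1)*(y + 3)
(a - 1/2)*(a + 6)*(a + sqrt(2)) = a^3 + sqrt(2)*a^2 + 11*a^2/2 - 3*a + 11*sqrt(2)*a/2 - 3*sqrt(2)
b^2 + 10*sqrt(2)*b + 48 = (b + 4*sqrt(2))*(b + 6*sqrt(2))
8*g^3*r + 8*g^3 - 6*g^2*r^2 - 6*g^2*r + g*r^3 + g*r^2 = (-4*g + r)*(-2*g + r)*(g*r + g)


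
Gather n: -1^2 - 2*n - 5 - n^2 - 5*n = -n^2 - 7*n - 6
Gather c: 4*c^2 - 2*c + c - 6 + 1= 4*c^2 - c - 5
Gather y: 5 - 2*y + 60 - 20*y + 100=165 - 22*y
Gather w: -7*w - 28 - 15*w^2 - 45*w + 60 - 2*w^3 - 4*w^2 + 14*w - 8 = -2*w^3 - 19*w^2 - 38*w + 24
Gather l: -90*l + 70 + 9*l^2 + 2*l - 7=9*l^2 - 88*l + 63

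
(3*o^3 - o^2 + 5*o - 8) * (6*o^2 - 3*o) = 18*o^5 - 15*o^4 + 33*o^3 - 63*o^2 + 24*o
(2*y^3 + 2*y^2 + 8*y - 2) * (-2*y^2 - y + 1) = -4*y^5 - 6*y^4 - 16*y^3 - 2*y^2 + 10*y - 2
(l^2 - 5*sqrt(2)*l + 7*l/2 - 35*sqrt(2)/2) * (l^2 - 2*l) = l^4 - 5*sqrt(2)*l^3 + 3*l^3/2 - 15*sqrt(2)*l^2/2 - 7*l^2 + 35*sqrt(2)*l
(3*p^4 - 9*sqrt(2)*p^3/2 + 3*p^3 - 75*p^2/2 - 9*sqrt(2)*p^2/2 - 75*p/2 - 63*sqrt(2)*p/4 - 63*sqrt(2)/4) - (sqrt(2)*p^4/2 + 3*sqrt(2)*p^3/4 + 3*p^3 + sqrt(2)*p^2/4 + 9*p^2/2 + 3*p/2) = -sqrt(2)*p^4/2 + 3*p^4 - 21*sqrt(2)*p^3/4 - 42*p^2 - 19*sqrt(2)*p^2/4 - 39*p - 63*sqrt(2)*p/4 - 63*sqrt(2)/4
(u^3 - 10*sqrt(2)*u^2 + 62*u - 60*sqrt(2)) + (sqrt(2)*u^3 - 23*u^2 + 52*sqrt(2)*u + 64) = u^3 + sqrt(2)*u^3 - 23*u^2 - 10*sqrt(2)*u^2 + 62*u + 52*sqrt(2)*u - 60*sqrt(2) + 64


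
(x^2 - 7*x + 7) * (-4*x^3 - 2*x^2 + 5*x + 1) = -4*x^5 + 26*x^4 - 9*x^3 - 48*x^2 + 28*x + 7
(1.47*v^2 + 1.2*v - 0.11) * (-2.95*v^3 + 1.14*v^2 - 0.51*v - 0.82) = -4.3365*v^5 - 1.8642*v^4 + 0.9428*v^3 - 1.9428*v^2 - 0.9279*v + 0.0902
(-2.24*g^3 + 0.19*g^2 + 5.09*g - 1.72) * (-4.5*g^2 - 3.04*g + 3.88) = 10.08*g^5 + 5.9546*g^4 - 32.1738*g^3 - 6.9964*g^2 + 24.978*g - 6.6736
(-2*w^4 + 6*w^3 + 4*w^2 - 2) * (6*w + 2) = -12*w^5 + 32*w^4 + 36*w^3 + 8*w^2 - 12*w - 4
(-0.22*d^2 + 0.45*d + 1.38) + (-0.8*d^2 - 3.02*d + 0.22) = -1.02*d^2 - 2.57*d + 1.6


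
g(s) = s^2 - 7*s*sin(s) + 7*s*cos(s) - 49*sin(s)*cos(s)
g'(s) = -7*s*sin(s) - 7*s*cos(s) + 2*s + 49*sin(s)^2 - 7*sin(s) - 49*cos(s)^2 + 7*cos(s)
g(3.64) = -17.52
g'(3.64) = 12.43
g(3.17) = -12.89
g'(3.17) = -26.57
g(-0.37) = 13.31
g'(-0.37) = -26.39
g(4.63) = 47.05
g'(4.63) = 98.96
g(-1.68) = -12.89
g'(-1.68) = 37.70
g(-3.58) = 64.98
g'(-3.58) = -59.86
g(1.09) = -22.14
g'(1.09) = 16.96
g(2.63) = 2.77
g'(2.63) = -22.74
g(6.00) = 101.21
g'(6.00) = -49.26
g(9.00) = 16.03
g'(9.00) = 7.82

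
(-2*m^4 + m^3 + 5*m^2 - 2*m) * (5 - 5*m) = 10*m^5 - 15*m^4 - 20*m^3 + 35*m^2 - 10*m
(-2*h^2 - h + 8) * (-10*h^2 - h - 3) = 20*h^4 + 12*h^3 - 73*h^2 - 5*h - 24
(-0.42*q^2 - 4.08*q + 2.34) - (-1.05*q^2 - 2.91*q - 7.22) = 0.63*q^2 - 1.17*q + 9.56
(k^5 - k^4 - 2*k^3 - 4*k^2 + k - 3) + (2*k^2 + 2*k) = k^5 - k^4 - 2*k^3 - 2*k^2 + 3*k - 3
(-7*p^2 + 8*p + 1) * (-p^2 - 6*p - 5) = 7*p^4 + 34*p^3 - 14*p^2 - 46*p - 5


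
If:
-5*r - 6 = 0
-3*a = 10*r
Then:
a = 4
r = -6/5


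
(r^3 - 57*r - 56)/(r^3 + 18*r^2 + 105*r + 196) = (r^2 - 7*r - 8)/(r^2 + 11*r + 28)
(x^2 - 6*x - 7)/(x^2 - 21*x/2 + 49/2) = 2*(x + 1)/(2*x - 7)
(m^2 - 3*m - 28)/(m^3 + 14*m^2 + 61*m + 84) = (m - 7)/(m^2 + 10*m + 21)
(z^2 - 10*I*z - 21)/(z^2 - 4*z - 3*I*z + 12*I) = (z - 7*I)/(z - 4)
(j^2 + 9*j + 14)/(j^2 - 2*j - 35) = (j^2 + 9*j + 14)/(j^2 - 2*j - 35)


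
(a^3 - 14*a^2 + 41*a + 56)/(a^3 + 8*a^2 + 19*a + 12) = (a^2 - 15*a + 56)/(a^2 + 7*a + 12)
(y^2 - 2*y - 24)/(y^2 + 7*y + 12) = (y - 6)/(y + 3)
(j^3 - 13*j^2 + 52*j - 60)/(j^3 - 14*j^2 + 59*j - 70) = (j - 6)/(j - 7)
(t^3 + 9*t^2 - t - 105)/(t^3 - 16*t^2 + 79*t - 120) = (t^2 + 12*t + 35)/(t^2 - 13*t + 40)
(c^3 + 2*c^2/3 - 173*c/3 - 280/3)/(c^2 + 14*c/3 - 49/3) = (3*c^2 - 19*c - 40)/(3*c - 7)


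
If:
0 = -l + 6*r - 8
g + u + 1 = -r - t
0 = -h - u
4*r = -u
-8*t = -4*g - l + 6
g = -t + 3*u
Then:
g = 3/5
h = 4/15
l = -38/5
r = 1/15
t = -7/5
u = -4/15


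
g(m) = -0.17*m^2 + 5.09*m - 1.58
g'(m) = 5.09 - 0.34*m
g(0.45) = 0.68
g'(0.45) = 4.94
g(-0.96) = -6.62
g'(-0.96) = 5.42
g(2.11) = 8.40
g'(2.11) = 4.37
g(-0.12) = -2.19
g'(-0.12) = 5.13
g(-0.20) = -2.60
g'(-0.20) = 5.16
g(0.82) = 2.48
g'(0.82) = 4.81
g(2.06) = 8.18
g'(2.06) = 4.39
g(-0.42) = -3.75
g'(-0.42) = 5.23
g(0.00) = -1.58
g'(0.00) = 5.09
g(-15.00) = -116.18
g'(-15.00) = 10.19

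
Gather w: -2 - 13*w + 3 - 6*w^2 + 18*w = -6*w^2 + 5*w + 1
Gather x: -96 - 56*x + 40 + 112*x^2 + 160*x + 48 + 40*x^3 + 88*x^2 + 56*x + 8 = 40*x^3 + 200*x^2 + 160*x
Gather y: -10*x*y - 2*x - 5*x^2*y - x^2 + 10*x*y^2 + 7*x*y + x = -x^2 + 10*x*y^2 - x + y*(-5*x^2 - 3*x)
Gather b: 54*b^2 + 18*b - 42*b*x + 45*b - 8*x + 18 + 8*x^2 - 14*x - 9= 54*b^2 + b*(63 - 42*x) + 8*x^2 - 22*x + 9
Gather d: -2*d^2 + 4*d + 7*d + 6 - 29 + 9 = -2*d^2 + 11*d - 14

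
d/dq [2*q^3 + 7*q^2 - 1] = 2*q*(3*q + 7)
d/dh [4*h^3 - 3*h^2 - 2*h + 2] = 12*h^2 - 6*h - 2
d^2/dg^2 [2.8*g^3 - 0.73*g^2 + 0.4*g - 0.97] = 16.8*g - 1.46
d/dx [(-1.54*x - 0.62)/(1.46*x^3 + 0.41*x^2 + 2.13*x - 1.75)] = (4.4968*x^3 + 3.347*x^2 + 0.5084*x + 4.0156)/(2.1316*x^6 + 1.1972*x^5 + 6.3877*x^4 - 3.3634*x^3 + 3.1019*x^2 - 7.455*x + 3.0625)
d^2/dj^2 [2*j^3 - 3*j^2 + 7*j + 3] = 12*j - 6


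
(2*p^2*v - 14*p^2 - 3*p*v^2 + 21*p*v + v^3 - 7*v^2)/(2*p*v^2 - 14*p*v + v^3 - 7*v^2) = (2*p^2 - 3*p*v + v^2)/(v*(2*p + v))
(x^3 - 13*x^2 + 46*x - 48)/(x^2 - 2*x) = x - 11 + 24/x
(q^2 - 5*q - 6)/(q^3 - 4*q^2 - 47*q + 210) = (q + 1)/(q^2 + 2*q - 35)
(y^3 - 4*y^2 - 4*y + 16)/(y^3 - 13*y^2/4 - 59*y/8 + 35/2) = 8*(y^2 - 4)/(8*y^2 + 6*y - 35)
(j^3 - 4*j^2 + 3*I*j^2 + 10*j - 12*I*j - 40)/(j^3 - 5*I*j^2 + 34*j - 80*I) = (j - 4)/(j - 8*I)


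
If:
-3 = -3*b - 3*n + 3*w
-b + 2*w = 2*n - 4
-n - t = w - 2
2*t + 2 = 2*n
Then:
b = -2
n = 2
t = 1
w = -1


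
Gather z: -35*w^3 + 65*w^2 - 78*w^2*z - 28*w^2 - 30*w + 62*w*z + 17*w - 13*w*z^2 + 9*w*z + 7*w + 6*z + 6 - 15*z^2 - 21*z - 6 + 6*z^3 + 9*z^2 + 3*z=-35*w^3 + 37*w^2 - 6*w + 6*z^3 + z^2*(-13*w - 6) + z*(-78*w^2 + 71*w - 12)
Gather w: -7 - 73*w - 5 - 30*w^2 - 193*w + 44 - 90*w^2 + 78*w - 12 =-120*w^2 - 188*w + 20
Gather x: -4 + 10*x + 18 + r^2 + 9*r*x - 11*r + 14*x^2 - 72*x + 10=r^2 - 11*r + 14*x^2 + x*(9*r - 62) + 24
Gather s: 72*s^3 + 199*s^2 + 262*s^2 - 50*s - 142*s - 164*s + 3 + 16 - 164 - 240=72*s^3 + 461*s^2 - 356*s - 385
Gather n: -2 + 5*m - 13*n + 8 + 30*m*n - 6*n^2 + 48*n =5*m - 6*n^2 + n*(30*m + 35) + 6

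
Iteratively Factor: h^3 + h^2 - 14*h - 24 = (h - 4)*(h^2 + 5*h + 6) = (h - 4)*(h + 3)*(h + 2)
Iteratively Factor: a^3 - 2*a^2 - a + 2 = (a - 2)*(a^2 - 1) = (a - 2)*(a - 1)*(a + 1)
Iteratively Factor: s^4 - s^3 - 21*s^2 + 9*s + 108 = (s - 3)*(s^3 + 2*s^2 - 15*s - 36) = (s - 3)*(s + 3)*(s^2 - s - 12) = (s - 4)*(s - 3)*(s + 3)*(s + 3)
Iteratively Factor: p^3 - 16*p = (p)*(p^2 - 16) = p*(p + 4)*(p - 4)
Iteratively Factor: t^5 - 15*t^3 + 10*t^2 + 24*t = (t - 3)*(t^4 + 3*t^3 - 6*t^2 - 8*t) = t*(t - 3)*(t^3 + 3*t^2 - 6*t - 8) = t*(t - 3)*(t + 4)*(t^2 - t - 2) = t*(t - 3)*(t - 2)*(t + 4)*(t + 1)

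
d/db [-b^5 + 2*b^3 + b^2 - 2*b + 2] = -5*b^4 + 6*b^2 + 2*b - 2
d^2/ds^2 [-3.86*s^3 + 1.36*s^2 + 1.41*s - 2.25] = 2.72 - 23.16*s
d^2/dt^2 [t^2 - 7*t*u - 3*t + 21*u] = 2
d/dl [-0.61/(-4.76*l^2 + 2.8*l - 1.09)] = (1.708 - 5.8072*l)/(4.76*l^2 - 2.8*l + 1.09)^2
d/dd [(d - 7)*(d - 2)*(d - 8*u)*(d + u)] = 4*d^3 - 21*d^2*u - 27*d^2 - 16*d*u^2 + 126*d*u + 28*d + 72*u^2 - 98*u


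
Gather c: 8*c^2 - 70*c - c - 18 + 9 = 8*c^2 - 71*c - 9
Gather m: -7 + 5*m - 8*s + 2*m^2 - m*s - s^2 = 2*m^2 + m*(5 - s) - s^2 - 8*s - 7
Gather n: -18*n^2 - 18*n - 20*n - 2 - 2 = -18*n^2 - 38*n - 4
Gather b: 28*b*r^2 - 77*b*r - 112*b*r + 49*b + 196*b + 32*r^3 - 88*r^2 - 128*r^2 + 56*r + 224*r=b*(28*r^2 - 189*r + 245) + 32*r^3 - 216*r^2 + 280*r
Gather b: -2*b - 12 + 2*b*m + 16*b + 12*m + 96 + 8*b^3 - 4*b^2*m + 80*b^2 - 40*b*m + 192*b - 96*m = 8*b^3 + b^2*(80 - 4*m) + b*(206 - 38*m) - 84*m + 84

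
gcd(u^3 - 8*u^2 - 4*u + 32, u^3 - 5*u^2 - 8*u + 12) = u + 2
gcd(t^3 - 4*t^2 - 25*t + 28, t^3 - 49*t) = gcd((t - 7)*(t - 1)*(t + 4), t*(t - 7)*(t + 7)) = t - 7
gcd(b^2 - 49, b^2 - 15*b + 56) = b - 7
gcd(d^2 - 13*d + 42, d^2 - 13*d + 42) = d^2 - 13*d + 42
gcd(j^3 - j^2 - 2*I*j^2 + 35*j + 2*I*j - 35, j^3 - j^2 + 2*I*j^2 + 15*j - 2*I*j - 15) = j^2 + j*(-1 + 5*I) - 5*I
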